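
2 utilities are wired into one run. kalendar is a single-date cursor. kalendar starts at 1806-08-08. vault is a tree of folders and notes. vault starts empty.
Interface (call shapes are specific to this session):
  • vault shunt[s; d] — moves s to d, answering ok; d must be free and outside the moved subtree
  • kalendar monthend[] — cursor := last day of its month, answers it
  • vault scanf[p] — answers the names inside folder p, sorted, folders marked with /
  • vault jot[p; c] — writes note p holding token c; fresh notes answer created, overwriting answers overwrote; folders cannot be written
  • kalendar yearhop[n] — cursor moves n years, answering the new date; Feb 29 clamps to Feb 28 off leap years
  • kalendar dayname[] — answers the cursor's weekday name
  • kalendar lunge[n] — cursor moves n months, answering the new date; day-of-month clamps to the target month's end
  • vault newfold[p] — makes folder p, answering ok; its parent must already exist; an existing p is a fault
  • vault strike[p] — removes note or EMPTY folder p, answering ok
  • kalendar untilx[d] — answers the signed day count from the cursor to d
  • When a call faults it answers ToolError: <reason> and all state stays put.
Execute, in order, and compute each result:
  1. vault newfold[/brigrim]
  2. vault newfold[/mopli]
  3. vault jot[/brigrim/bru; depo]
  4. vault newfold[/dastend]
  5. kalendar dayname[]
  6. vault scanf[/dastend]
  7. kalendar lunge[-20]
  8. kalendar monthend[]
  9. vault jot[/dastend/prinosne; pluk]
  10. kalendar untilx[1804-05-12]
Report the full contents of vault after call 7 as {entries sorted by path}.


>> vault newfold(/brigrim)
<< ok
>> vault newfold(/mopli)
<< ok
>> vault jot(/brigrim/bru, depo)
<< created
>> vault newfold(/dastend)
<< ok
>> kalendar dayname()
<< Friday
>> vault scanf(/dastend)
<< []
>> kalendar lunge(-20)
<< 1804-12-08
>> kalendar monthend()
<< 1804-12-31
>> vault jot(/dastend/prinosne, pluk)
<< created
>> kalendar untilx(1804-05-12)
<< -233

Answer: {brigrim/, brigrim/bru=depo, dastend/, mopli/}


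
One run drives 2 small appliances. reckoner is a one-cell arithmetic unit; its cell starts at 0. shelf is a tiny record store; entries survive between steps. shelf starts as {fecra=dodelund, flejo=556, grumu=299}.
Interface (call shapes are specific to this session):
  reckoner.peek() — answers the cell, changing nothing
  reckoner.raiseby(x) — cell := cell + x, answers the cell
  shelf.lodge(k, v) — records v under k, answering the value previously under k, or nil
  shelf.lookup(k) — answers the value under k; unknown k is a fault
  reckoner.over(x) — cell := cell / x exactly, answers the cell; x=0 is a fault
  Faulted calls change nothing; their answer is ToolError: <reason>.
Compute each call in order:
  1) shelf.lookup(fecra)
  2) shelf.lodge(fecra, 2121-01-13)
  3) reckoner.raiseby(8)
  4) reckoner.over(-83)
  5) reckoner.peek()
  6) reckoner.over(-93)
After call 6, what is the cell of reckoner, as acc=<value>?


Answer: acc=8/7719

Derivation:
! 1. lookup(k='fecra') -> dodelund
! 2. lodge(k='fecra', v='2121-01-13') -> dodelund
! 3. raiseby(x='8') -> 8
! 4. over(x='-83') -> -8/83
! 5. peek() -> -8/83
! 6. over(x='-93') -> 8/7719


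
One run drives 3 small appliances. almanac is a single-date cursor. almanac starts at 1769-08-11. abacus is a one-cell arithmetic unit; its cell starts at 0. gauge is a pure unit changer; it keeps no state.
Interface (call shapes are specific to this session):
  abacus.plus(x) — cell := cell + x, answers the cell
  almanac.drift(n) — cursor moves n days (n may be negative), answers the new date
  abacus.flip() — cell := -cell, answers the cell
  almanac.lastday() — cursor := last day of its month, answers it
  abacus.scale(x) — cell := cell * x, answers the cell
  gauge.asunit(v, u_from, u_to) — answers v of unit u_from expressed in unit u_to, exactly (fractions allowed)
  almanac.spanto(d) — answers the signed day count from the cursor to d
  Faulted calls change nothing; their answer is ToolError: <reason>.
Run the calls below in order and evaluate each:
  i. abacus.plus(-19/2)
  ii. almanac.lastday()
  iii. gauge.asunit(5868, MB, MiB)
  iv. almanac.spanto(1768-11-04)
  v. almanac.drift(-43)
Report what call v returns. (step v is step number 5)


I run abacus.plus on x=-19/2, and see -19/2.
I run almanac.lastday(), yielding 1769-08-31.
I call gauge.asunit on v=5868, u_from=MB, u_to=MiB, and see 22921875/4096.
I run almanac.spanto on d=1768-11-04, yielding -300.
Next I call almanac.drift on n=-43, yielding 1769-07-19.

Answer: 1769-07-19


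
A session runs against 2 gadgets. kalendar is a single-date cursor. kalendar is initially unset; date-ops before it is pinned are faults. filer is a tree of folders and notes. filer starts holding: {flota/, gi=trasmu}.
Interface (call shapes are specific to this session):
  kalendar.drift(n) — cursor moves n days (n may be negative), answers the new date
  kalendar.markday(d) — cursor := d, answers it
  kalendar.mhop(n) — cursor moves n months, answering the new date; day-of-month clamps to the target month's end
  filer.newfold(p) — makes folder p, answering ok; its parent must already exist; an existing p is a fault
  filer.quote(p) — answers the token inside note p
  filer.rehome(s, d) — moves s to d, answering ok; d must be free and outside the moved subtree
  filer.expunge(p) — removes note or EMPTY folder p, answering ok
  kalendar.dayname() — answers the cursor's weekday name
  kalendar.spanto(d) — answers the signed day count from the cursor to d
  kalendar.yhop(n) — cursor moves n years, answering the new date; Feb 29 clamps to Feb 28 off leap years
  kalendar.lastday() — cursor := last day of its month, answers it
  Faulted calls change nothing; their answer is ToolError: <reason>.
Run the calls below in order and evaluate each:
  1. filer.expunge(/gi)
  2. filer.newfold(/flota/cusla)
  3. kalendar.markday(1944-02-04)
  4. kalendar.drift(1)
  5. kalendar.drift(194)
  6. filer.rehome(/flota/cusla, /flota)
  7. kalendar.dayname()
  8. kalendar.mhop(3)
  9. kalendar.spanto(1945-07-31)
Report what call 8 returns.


Using filer.expunge using p=/gi, — result: ok.
I call filer.newfold using p=/flota/cusla, → ok.
Then kalendar.markday using d=1944-02-04, giving 1944-02-04.
I call kalendar.drift using n=1, and see 1944-02-05.
I run kalendar.drift using n=194, — result: 1944-08-17.
Now I run filer.rehome using s=/flota/cusla, d=/flota, — result: ToolError: exists.
I run kalendar.dayname, and observe Thursday.
Next I call kalendar.mhop using n=3, → 1944-11-17.
I call kalendar.spanto using d=1945-07-31, → 256.

Answer: 1944-11-17


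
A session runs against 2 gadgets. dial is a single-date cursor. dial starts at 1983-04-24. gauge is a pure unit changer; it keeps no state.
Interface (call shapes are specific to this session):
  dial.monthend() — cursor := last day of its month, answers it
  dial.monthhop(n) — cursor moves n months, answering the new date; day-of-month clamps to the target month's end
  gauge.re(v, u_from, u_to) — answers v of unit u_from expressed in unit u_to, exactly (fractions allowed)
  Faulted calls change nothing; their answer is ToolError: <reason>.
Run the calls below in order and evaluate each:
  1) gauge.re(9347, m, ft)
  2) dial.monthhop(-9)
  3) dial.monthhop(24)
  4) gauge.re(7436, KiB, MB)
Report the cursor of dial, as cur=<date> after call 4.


Answer: cur=1984-07-24

Derivation:
Calling gauge.re on v=9347, u_from=m, u_to=ft, which returns 11683750/381.
I call dial.monthhop on n=-9, and see 1982-07-24.
I run dial.monthhop on n=24, and observe 1984-07-24.
Calling gauge.re on v=7436, u_from=KiB, u_to=MB: 118976/15625.


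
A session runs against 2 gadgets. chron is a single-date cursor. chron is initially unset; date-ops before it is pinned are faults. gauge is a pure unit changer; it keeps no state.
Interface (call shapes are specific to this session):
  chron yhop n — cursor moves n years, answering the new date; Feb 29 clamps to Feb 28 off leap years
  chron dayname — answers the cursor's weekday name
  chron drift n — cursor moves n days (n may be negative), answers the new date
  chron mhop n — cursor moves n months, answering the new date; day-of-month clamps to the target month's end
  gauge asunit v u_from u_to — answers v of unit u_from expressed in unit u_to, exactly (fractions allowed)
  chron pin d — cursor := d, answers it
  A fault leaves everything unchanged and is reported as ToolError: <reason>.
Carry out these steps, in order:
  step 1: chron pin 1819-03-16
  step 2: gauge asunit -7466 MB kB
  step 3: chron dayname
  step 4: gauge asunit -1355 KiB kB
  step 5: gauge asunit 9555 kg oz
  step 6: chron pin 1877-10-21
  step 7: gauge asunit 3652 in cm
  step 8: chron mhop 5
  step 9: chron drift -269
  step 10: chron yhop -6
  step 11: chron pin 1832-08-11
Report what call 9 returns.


-- 1. chron pin(d→1819-03-16) -> 1819-03-16
-- 2. gauge asunit(v→-7466, u_from→MB, u_to→kB) -> -7466000
-- 3. chron dayname() -> Tuesday
-- 4. gauge asunit(v→-1355, u_from→KiB, u_to→kB) -> -34688/25
-- 5. gauge asunit(v→9555, u_from→kg, u_to→oz) -> 2184000000000/6479891
-- 6. chron pin(d→1877-10-21) -> 1877-10-21
-- 7. gauge asunit(v→3652, u_from→in, u_to→cm) -> 231902/25
-- 8. chron mhop(n→5) -> 1878-03-21
-- 9. chron drift(n→-269) -> 1877-06-25
-- 10. chron yhop(n→-6) -> 1871-06-25
-- 11. chron pin(d→1832-08-11) -> 1832-08-11

Answer: 1877-06-25


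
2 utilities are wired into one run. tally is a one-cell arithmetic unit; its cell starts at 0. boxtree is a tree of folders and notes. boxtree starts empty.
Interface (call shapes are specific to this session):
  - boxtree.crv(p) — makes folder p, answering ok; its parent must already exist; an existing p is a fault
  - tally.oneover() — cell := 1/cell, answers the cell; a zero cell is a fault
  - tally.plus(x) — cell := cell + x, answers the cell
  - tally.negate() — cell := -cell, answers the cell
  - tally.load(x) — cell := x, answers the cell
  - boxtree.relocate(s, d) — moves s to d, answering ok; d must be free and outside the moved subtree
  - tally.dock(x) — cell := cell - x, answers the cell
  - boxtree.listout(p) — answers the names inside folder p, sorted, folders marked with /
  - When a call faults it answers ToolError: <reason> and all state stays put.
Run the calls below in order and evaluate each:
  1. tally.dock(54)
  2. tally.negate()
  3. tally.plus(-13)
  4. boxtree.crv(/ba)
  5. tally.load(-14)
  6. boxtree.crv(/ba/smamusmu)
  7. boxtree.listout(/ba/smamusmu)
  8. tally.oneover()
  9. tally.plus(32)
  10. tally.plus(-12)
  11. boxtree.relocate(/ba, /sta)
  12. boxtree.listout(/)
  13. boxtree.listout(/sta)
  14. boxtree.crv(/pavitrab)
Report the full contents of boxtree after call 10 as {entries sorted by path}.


I run tally.dock with x: 54, and get -54.
I invoke tally.negate, and see 54.
I invoke tally.plus with x: -13, → 41.
I run boxtree.crv with p: /ba: ok.
I run tally.load with x: -14, and see -14.
Using boxtree.crv with p: /ba/smamusmu, — result: ok.
Using boxtree.listout with p: /ba/smamusmu, and observe [].
I try tally.oneover(), which returns -1/14.
I use tally.plus with x: 32, and get 447/14.
Invoking tally.plus with x: -12, and see 279/14.
Then boxtree.relocate with s: /ba, d: /sta, giving ok.
Calling boxtree.listout with p: /, which returns [sta/].
I use boxtree.listout with p: /sta, yielding [smamusmu/].
I run boxtree.crv with p: /pavitrab, → ok.

Answer: {ba/, ba/smamusmu/}


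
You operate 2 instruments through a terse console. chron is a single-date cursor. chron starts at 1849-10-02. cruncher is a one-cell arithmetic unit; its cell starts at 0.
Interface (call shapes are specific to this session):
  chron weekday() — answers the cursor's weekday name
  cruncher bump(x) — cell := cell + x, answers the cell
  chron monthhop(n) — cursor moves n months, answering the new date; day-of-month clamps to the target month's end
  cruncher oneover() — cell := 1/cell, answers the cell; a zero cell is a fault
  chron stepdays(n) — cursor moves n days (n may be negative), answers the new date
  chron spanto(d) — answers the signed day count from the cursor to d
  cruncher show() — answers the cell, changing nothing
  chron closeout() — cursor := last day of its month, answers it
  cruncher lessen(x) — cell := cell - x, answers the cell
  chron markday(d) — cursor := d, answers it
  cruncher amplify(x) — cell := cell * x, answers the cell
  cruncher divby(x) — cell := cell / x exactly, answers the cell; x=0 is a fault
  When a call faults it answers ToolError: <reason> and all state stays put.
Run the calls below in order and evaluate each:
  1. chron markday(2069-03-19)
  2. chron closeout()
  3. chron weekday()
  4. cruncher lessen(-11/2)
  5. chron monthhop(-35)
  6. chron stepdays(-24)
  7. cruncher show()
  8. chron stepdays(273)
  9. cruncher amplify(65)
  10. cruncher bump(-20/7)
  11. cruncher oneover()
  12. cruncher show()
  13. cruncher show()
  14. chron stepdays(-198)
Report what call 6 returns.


-> chron markday(d=2069-03-19)
<- 2069-03-19
-> chron closeout()
<- 2069-03-31
-> chron weekday()
<- Sunday
-> cruncher lessen(x=-11/2)
<- 11/2
-> chron monthhop(n=-35)
<- 2066-04-30
-> chron stepdays(n=-24)
<- 2066-04-06
-> cruncher show()
<- 11/2
-> chron stepdays(n=273)
<- 2067-01-04
-> cruncher amplify(x=65)
<- 715/2
-> cruncher bump(x=-20/7)
<- 4965/14
-> cruncher oneover()
<- 14/4965
-> cruncher show()
<- 14/4965
-> cruncher show()
<- 14/4965
-> chron stepdays(n=-198)
<- 2066-06-20

Answer: 2066-04-06


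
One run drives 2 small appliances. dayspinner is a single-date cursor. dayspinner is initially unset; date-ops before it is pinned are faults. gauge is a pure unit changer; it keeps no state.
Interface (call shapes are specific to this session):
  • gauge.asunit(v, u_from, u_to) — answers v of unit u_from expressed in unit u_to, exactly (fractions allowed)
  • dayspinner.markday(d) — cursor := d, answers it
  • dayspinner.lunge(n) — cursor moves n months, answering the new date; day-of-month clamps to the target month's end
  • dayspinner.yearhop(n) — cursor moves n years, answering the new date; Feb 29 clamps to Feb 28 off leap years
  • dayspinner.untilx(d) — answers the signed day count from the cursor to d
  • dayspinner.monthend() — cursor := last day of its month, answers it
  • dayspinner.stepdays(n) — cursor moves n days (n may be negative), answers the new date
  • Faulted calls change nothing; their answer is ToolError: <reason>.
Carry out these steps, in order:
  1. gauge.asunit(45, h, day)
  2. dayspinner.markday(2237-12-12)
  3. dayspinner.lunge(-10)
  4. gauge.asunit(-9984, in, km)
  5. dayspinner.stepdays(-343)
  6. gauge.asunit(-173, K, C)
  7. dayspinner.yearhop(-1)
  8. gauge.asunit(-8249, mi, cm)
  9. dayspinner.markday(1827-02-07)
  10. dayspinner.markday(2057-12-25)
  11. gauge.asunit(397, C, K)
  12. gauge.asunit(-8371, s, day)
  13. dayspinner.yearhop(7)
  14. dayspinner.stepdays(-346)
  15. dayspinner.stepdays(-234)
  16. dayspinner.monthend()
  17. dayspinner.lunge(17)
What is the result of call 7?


Answer: 2235-03-06

Derivation:
# asunit(45, h, day) == 15/8
# markday(2237-12-12) == 2237-12-12
# lunge(-10) == 2237-02-12
# asunit(-9984, in, km) == -19812/78125
# stepdays(-343) == 2236-03-06
# asunit(-173, K, C) == -8923/20
# yearhop(-1) == 2235-03-06
# asunit(-8249, mi, cm) == -6637739328/5
# markday(1827-02-07) == 1827-02-07
# markday(2057-12-25) == 2057-12-25
# asunit(397, C, K) == 13403/20
# asunit(-8371, s, day) == -8371/86400
# yearhop(7) == 2064-12-25
# stepdays(-346) == 2064-01-14
# stepdays(-234) == 2063-05-25
# monthend() == 2063-05-31
# lunge(17) == 2064-10-31


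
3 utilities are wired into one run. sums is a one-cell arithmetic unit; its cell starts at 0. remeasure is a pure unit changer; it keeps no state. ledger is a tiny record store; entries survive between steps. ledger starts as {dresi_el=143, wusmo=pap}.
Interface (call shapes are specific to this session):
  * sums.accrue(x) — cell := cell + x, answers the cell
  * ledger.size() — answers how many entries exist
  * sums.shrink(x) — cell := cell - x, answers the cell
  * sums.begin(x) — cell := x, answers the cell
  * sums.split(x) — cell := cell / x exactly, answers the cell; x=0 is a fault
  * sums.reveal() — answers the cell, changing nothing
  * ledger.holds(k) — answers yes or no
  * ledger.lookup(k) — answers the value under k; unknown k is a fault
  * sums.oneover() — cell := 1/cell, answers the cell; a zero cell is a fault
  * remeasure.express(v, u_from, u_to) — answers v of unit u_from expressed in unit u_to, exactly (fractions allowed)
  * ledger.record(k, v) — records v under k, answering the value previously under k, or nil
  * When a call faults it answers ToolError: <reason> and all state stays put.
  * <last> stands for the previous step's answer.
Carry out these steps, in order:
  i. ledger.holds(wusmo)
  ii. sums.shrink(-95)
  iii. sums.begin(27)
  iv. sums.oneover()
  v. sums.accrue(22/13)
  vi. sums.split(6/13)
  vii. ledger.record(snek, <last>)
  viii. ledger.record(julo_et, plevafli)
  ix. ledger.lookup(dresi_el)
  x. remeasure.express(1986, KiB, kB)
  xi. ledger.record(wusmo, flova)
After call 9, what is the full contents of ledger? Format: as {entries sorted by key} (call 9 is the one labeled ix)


$ holds k='wusmo'
= yes
$ shrink x='-95'
= 95
$ begin x='27'
= 27
$ oneover
= 1/27
$ accrue x='22/13'
= 607/351
$ split x='6/13'
= 607/162
$ record k='snek' v='<last>'
= nil
$ record k='julo_et' v='plevafli'
= nil
$ lookup k='dresi_el'
= 143
$ express v='1986' u_from='KiB' u_to='kB'
= 254208/125
$ record k='wusmo' v='flova'
= pap

Answer: {dresi_el=143, julo_et=plevafli, snek=607/162, wusmo=pap}


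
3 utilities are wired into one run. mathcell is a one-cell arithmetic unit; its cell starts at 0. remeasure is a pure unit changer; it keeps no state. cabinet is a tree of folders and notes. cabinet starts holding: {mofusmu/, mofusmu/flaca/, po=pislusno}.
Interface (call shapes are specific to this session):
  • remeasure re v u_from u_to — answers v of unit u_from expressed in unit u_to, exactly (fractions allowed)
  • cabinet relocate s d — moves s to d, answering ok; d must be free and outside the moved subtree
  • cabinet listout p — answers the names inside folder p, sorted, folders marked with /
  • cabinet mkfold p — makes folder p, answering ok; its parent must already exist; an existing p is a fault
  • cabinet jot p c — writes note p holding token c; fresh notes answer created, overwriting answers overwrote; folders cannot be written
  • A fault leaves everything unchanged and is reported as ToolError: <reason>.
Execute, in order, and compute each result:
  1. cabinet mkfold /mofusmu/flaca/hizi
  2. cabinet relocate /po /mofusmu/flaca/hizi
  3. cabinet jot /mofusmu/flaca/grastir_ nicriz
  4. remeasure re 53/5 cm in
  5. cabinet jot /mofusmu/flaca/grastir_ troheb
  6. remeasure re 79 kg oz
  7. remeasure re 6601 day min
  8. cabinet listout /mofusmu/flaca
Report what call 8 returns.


Answer: [grastir_, hizi/]

Derivation:
==> cabinet mkfold(p='/mofusmu/flaca/hizi')
<== ok
==> cabinet relocate(s='/po', d='/mofusmu/flaca/hizi')
<== ToolError: exists
==> cabinet jot(p='/mofusmu/flaca/grastir_', c='nicriz')
<== created
==> remeasure re(v='53/5', u_from='cm', u_to='in')
<== 530/127
==> cabinet jot(p='/mofusmu/flaca/grastir_', c='troheb')
<== overwrote
==> remeasure re(v='79', u_from='kg', u_to='oz')
<== 126400000000/45359237
==> remeasure re(v='6601', u_from='day', u_to='min')
<== 9505440
==> cabinet listout(p='/mofusmu/flaca')
<== [grastir_, hizi/]


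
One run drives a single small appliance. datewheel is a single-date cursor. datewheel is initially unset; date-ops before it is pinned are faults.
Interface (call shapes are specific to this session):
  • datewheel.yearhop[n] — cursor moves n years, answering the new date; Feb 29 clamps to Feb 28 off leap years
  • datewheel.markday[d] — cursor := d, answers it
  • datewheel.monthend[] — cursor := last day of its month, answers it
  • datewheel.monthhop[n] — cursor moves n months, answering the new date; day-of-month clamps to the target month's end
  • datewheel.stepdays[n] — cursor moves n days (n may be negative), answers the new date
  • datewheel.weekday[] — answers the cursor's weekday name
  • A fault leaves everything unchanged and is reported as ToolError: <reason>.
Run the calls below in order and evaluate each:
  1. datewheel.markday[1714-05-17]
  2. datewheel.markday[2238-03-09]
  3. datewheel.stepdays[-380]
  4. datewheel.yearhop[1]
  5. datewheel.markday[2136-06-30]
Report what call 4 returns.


>> datewheel.markday(d='1714-05-17')
<< 1714-05-17
>> datewheel.markday(d='2238-03-09')
<< 2238-03-09
>> datewheel.stepdays(n='-380')
<< 2237-02-22
>> datewheel.yearhop(n='1')
<< 2238-02-22
>> datewheel.markday(d='2136-06-30')
<< 2136-06-30

Answer: 2238-02-22


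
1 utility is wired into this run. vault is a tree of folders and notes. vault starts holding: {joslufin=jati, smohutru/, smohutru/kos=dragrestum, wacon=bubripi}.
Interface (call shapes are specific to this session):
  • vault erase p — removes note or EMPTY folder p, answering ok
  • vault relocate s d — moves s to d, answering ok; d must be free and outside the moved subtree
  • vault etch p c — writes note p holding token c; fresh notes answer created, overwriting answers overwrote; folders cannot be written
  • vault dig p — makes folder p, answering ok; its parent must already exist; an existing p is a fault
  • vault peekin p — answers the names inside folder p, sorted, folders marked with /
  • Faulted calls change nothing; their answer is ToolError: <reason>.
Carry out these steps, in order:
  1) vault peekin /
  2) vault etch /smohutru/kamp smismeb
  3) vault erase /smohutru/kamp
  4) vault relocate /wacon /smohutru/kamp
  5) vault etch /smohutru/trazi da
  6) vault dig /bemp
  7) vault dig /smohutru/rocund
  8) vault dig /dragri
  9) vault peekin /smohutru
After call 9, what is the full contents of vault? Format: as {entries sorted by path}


Answer: {bemp/, dragri/, joslufin=jati, smohutru/, smohutru/kamp=bubripi, smohutru/kos=dragrestum, smohutru/rocund/, smohutru/trazi=da}

Derivation:
Calling vault peekin with p=/, — result: [joslufin, smohutru/, wacon].
Invoking vault etch with p=/smohutru/kamp, c=smismeb, → created.
I use vault erase with p=/smohutru/kamp: ok.
I try vault relocate with s=/wacon, d=/smohutru/kamp, giving ok.
Then vault etch with p=/smohutru/trazi, c=da, → created.
Using vault dig with p=/bemp, which returns ok.
I run vault dig with p=/smohutru/rocund, and get ok.
Next I call vault dig with p=/dragri, → ok.
I invoke vault peekin with p=/smohutru, yielding [kamp, kos, rocund/, trazi].


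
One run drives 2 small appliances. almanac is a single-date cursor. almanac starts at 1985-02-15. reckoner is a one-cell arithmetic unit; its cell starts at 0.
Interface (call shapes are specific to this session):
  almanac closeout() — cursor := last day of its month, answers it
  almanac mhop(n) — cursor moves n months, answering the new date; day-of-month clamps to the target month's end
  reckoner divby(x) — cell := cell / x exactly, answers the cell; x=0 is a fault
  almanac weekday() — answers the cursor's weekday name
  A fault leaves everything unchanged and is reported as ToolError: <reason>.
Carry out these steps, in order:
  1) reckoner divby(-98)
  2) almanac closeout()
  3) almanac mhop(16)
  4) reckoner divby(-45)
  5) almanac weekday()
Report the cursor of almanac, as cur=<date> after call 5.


Answer: cur=1986-06-28

Derivation:
I use reckoner divby on x→-98, which returns 0.
I call almanac closeout, yielding 1985-02-28.
Invoking almanac mhop on n→16, and get 1986-06-28.
I try reckoner divby on x→-45, — result: 0.
Now I run almanac weekday, giving Saturday.


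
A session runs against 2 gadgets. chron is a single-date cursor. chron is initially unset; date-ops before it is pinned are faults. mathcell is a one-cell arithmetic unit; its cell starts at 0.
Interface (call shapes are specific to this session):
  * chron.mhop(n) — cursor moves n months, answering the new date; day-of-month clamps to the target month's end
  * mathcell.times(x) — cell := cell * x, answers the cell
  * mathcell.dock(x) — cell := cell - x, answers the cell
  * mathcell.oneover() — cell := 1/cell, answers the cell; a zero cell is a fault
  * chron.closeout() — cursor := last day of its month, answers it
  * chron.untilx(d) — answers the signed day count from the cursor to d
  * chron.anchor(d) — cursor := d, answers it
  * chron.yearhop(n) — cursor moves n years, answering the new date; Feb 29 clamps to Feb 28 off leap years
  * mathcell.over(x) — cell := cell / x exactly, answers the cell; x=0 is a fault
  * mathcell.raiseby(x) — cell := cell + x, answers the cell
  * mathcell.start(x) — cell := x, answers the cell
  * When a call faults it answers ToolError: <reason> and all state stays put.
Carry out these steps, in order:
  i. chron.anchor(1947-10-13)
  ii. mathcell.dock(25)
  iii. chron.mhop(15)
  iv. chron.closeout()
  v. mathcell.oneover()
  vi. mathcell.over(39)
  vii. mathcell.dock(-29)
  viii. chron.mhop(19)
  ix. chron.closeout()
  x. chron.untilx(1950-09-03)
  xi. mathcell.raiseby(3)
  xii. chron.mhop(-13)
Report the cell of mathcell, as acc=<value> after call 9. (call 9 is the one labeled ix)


Answer: acc=28274/975

Derivation:
Then chron.anchor passing 1947-10-13: 1947-10-13.
Using mathcell.dock passing 25, which returns -25.
Calling chron.mhop passing 15, yielding 1949-01-13.
I run chron.closeout, and see 1949-01-31.
Calling mathcell.oneover: -1/25.
Using mathcell.over passing 39, and observe -1/975.
Next I call mathcell.dock passing -29, and observe 28274/975.
I run chron.mhop passing 19, which returns 1950-08-31.
I call chron.closeout(), → 1950-08-31.
Next I call chron.untilx passing 1950-09-03, and see 3.
Invoking mathcell.raiseby passing 3, and get 31199/975.
Now I run chron.mhop passing -13, and get 1949-07-31.


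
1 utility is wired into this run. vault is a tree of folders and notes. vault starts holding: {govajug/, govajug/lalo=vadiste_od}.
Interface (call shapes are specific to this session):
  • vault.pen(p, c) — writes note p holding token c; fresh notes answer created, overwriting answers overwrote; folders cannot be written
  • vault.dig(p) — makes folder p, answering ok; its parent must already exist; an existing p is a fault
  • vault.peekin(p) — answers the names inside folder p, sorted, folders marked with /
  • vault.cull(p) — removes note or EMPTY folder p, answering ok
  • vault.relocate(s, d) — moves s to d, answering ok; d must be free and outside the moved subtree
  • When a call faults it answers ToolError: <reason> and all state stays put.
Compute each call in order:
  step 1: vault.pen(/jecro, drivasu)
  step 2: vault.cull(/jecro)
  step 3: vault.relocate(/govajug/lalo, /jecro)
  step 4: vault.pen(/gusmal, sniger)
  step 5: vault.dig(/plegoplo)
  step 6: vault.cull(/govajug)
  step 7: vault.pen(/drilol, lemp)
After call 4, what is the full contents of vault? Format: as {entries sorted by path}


[in] pen p=/jecro c=drivasu
= created
[in] cull p=/jecro
= ok
[in] relocate s=/govajug/lalo d=/jecro
= ok
[in] pen p=/gusmal c=sniger
= created
[in] dig p=/plegoplo
= ok
[in] cull p=/govajug
= ok
[in] pen p=/drilol c=lemp
= created

Answer: {govajug/, gusmal=sniger, jecro=vadiste_od}


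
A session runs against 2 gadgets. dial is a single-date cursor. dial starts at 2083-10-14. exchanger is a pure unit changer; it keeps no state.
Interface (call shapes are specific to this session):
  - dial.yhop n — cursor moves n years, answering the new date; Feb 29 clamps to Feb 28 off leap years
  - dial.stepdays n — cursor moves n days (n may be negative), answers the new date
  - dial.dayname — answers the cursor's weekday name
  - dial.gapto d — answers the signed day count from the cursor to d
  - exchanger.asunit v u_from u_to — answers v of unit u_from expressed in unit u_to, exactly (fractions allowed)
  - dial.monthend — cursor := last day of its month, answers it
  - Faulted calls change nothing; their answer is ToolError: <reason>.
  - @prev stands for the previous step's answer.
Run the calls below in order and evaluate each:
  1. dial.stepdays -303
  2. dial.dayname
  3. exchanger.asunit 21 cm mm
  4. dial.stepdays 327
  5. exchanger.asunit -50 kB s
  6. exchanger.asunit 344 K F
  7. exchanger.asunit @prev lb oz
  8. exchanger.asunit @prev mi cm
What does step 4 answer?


I try dial.stepdays passing -303, giving 2082-12-15.
Using dial.dayname: Tuesday.
I try exchanger.asunit passing 21, cm, mm, → 210.
I run dial.stepdays passing 327, — result: 2083-11-07.
I run exchanger.asunit passing -50, kB, s, which returns ToolError: incompatible units.
I run exchanger.asunit passing 344, K, F, and observe 15953/100.
I invoke exchanger.asunit passing @prev, lb, oz, and see 63812/25.
Using exchanger.asunit passing @prev, mi, cm, and observe 51347729664/125.

Answer: 2083-11-07


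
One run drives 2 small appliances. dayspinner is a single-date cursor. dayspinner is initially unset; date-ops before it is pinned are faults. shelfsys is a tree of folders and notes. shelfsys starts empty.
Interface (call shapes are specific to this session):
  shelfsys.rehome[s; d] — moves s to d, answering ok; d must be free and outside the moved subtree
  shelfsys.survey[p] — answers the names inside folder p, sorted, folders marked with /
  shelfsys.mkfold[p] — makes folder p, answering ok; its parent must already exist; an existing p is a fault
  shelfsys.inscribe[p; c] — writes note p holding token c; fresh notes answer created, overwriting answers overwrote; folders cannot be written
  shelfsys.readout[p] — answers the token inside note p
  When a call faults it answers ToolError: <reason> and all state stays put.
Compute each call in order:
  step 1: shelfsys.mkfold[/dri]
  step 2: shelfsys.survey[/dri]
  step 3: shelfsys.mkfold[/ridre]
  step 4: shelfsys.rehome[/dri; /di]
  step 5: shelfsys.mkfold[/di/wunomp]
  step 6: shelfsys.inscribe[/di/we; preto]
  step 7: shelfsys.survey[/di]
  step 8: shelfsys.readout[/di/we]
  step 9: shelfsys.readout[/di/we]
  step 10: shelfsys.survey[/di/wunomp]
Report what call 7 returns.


Answer: [we, wunomp/]

Derivation:
Do: shelfsys.mkfold[p→/dri]
See: ok
Do: shelfsys.survey[p→/dri]
See: []
Do: shelfsys.mkfold[p→/ridre]
See: ok
Do: shelfsys.rehome[s→/dri; d→/di]
See: ok
Do: shelfsys.mkfold[p→/di/wunomp]
See: ok
Do: shelfsys.inscribe[p→/di/we; c→preto]
See: created
Do: shelfsys.survey[p→/di]
See: [we, wunomp/]
Do: shelfsys.readout[p→/di/we]
See: preto
Do: shelfsys.readout[p→/di/we]
See: preto
Do: shelfsys.survey[p→/di/wunomp]
See: []


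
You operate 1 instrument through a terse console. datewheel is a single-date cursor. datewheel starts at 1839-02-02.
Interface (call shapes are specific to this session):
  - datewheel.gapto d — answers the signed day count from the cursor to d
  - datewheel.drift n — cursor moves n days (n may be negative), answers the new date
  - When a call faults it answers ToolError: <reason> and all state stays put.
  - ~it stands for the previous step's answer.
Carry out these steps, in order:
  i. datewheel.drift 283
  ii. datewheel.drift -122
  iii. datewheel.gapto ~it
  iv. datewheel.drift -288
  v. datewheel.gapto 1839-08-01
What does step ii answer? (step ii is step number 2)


Answer: 1839-07-13

Derivation:
Invoking datewheel.drift(283), giving 1839-11-12.
I run datewheel.drift(-122): 1839-07-13.
I call datewheel.gapto(~it), and see 0.
Now I run datewheel.drift(-288), which returns 1838-09-28.
Calling datewheel.gapto(1839-08-01), and observe 307.


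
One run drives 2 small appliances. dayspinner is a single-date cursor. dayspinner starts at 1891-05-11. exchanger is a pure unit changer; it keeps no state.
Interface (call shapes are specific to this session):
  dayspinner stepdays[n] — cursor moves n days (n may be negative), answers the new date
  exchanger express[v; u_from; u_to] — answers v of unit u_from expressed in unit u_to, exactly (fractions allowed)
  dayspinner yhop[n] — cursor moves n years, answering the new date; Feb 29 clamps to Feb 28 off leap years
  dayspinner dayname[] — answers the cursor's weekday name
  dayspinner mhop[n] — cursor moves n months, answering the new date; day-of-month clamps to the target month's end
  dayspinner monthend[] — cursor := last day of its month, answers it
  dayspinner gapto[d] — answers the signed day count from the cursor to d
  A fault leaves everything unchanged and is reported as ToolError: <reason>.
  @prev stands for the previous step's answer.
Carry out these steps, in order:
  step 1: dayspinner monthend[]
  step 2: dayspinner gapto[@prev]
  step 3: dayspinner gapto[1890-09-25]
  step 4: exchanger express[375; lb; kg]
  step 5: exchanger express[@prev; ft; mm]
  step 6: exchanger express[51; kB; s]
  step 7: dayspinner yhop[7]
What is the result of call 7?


! dayspinner monthend() ~> 1891-05-31
! dayspinner gapto(d='@prev') ~> 0
! dayspinner gapto(d='1890-09-25') ~> -248
! exchanger express(v='375', u_from='lb', u_to='kg') ~> 136077711/800000
! exchanger express(v='@prev', u_from='ft', u_to='mm') ~> 51845607891/1000000
! exchanger express(v='51', u_from='kB', u_to='s') ~> ToolError: incompatible units
! dayspinner yhop(n='7') ~> 1898-05-31

Answer: 1898-05-31


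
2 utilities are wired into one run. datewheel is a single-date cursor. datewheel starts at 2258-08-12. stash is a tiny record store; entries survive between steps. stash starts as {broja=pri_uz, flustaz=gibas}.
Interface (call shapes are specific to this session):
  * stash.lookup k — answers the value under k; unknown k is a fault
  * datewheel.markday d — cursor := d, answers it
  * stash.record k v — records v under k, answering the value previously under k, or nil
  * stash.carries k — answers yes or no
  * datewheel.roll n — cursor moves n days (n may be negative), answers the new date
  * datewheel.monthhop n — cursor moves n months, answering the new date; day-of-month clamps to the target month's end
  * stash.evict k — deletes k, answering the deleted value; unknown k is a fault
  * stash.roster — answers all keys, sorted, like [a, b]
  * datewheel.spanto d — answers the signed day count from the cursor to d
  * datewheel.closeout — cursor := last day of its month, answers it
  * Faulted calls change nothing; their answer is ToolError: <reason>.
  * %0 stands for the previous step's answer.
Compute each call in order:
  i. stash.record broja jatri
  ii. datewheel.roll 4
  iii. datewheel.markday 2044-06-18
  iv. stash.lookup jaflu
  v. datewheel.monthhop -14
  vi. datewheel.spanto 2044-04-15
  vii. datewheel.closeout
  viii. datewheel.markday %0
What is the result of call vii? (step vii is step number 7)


Answer: 2043-04-30

Derivation:
Using record on k→broja, v→jatri: pri_uz.
I use roll on n→4, giving 2258-08-16.
Next I call markday on d→2044-06-18, giving 2044-06-18.
Calling lookup on k→jaflu, giving ToolError: no such key jaflu.
I use monthhop on n→-14, and get 2043-04-18.
I run spanto on d→2044-04-15, and observe 363.
I call closeout(), giving 2043-04-30.
Now I run markday on d→%0: 2043-04-30.


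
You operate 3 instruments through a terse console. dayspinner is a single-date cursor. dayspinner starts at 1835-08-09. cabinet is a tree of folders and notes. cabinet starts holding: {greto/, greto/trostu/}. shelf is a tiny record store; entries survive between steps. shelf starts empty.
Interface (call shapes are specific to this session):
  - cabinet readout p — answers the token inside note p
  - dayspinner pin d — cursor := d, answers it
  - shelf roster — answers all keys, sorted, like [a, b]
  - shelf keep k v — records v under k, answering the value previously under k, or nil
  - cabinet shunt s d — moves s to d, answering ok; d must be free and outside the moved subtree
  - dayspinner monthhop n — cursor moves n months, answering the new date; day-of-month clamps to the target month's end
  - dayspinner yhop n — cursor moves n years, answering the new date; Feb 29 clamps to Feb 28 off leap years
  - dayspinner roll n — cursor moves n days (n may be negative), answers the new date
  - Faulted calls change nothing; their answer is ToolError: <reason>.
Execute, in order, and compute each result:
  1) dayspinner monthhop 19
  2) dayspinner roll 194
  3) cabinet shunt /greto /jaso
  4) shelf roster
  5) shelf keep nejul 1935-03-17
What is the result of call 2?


Answer: 1837-09-19

Derivation:
~$ dayspinner monthhop 19
[out] 1837-03-09
~$ dayspinner roll 194
[out] 1837-09-19
~$ cabinet shunt /greto /jaso
[out] ok
~$ shelf roster
[out] []
~$ shelf keep nejul 1935-03-17
[out] nil


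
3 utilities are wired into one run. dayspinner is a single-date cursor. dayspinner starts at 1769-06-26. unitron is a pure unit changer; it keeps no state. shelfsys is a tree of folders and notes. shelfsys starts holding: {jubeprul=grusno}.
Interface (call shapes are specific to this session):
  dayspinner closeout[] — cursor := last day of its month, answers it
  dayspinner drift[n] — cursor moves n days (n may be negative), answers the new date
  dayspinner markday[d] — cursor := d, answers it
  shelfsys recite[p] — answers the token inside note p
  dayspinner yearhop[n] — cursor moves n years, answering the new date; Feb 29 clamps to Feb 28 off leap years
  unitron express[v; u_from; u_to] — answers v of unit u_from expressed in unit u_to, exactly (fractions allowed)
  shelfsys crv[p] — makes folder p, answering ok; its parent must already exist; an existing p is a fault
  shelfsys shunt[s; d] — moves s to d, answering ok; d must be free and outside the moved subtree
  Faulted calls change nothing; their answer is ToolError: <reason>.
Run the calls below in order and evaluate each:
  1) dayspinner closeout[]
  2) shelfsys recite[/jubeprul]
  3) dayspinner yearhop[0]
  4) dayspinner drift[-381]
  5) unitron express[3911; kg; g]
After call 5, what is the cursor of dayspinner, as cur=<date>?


Answer: cur=1768-06-14

Derivation:
·→ dayspinner closeout()
·← 1769-06-30
·→ shelfsys recite(p→/jubeprul)
·← grusno
·→ dayspinner yearhop(n→0)
·← 1769-06-30
·→ dayspinner drift(n→-381)
·← 1768-06-14
·→ unitron express(v→3911, u_from→kg, u_to→g)
·← 3911000


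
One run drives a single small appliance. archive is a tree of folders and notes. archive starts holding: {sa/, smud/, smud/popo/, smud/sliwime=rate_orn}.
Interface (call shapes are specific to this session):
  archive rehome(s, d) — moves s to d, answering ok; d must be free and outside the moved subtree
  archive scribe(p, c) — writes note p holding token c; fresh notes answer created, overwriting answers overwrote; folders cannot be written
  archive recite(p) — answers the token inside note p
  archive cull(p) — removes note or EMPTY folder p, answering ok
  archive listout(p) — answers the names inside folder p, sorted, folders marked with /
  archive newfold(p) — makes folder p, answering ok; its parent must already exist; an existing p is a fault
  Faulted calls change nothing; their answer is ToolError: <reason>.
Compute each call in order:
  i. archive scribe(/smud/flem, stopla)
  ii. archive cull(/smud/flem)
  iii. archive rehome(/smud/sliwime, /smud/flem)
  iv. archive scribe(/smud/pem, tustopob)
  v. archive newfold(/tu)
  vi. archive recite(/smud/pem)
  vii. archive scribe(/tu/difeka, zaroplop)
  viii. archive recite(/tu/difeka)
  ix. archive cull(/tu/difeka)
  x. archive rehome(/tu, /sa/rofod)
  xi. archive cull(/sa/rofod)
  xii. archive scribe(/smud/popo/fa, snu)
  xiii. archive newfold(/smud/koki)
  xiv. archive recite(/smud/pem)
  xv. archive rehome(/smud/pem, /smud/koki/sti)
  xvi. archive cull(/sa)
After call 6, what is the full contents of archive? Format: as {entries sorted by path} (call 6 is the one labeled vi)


Answer: {sa/, smud/, smud/flem=rate_orn, smud/pem=tustopob, smud/popo/, tu/}

Derivation:
Then archive scribe on p→/smud/flem, c→stopla, → created.
I call archive cull on p→/smud/flem, giving ok.
Using archive rehome on s→/smud/sliwime, d→/smud/flem, and get ok.
I run archive scribe on p→/smud/pem, c→tustopob, and see created.
Then archive newfold on p→/tu, — result: ok.
I try archive recite on p→/smud/pem, yielding tustopob.
I use archive scribe on p→/tu/difeka, c→zaroplop, and see created.
I call archive recite on p→/tu/difeka, giving zaroplop.
Next I call archive cull on p→/tu/difeka, and see ok.
Calling archive rehome on s→/tu, d→/sa/rofod, and observe ok.
Then archive cull on p→/sa/rofod, → ok.
I call archive scribe on p→/smud/popo/fa, c→snu, and get created.
I use archive newfold on p→/smud/koki, and see ok.
Now I run archive recite on p→/smud/pem, and observe tustopob.
I run archive rehome on s→/smud/pem, d→/smud/koki/sti, → ok.
Next I call archive cull on p→/sa, → ok.
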